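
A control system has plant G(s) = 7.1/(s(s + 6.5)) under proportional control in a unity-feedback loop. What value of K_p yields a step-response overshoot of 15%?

K_p = 5.57

From %OS = 100·exp(−πζ/√(1−ζ²)) = 15%, ζ = −ln(0.15)/√(π²+ln²(0.15)) = 0.5169.
Characteristic equation s² + 6.5s + 7.1K_p = 0 gives ζ = 6.5/(2√(7.1K_p)).
Setting ζ = 0.5169: √(7.1K_p) = 6.5/(2·0.5169) = 6.287, so K_p = 39.53/7.1 = 5.57.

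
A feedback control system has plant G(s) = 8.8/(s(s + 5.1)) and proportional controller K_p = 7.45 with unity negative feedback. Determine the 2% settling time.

From 1 + K_pG(s) = 0: s² + 5.1s + 65.56 = 0 ⇒ ω_n = 8.097, ζ = 0.3149.
2% settling time T_s ≈ 4/(ζω_n) = 4/2.55 = 1.57 s.

T_s ≈ 1.57 s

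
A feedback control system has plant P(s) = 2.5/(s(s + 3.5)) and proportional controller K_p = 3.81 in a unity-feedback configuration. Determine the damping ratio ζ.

The closed-loop denominator is s(s+3.5) + 3.81·2.5 = s² + 3.5s + 9.525.
So ω_n² = 9.525 ⇒ ω_n = 3.086 rad/s, and ζ = 3.5/(2ω_n) = 0.567.

ζ = 0.567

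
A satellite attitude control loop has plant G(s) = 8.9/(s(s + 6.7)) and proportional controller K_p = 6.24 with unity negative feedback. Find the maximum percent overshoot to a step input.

20.6%

From 1 + K_pG(s) = 0: s² + 6.7s + 55.54 = 0 ⇒ ω_n = 7.452, ζ = 0.4495.
%OS = 100·exp(−πζ/√(1−ζ²)) = 100·exp(−π·0.4495/√0.7979) = 20.6%.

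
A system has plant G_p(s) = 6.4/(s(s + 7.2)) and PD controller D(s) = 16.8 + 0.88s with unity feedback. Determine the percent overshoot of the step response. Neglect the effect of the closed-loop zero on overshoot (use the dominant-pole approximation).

8.42%

Forward path: (16.8 + 0.88s)·6.4/(s(s+7.2)). The closed-loop characteristic equation is s² + (7.2 + 6.4·0.88)s + 6.4·16.8 = 0.
That is s² + 12.83s + 107.5 = 0, so ω_n = 10.37 rad/s and ζ = 12.83/(2·10.37) = 0.6188.
%OS = 100·exp(−πζ/√(1−ζ²)) = 8.42%.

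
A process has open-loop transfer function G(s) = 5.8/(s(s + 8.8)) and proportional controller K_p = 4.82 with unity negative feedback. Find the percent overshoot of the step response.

0.896%

Closed-loop characteristic equation: s² + 8.8s + 27.96 = 0, so ω_n = 5.287 rad/s and ζ = 8.8/(2·5.287) = 0.8322.
%OS = 100·exp(−πζ/√(1−ζ²)) = 100·exp(−π·0.8322/√0.3075) = 0.896%.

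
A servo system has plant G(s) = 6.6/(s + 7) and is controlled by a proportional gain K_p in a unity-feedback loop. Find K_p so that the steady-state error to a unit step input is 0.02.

K_p = 52

Steady-state error for a unit step on this type-0 loop is 1/(1 + K_p·G(0)).
G(0) = 0.9429. Require 1/(1 + K_p·0.9429) = 0.02, so 1 + 0.9429·K_p = 50.
K_p = (50 − 1)/0.9429 = 52.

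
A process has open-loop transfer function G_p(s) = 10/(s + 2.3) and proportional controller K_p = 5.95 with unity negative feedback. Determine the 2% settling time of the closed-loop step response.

Closed-loop transfer function: T(s) = K_p·G_p(s)/(1 + K_p·G_p(s)) = 59.5/(s + 2.3 + 59.5) = 59.5/(s + 61.8).
Time constant τ = 1/61.8 = 0.01618 s, so the 2% settling time is about 4τ = 0.0647 s.

T_s ≈ 0.0647 s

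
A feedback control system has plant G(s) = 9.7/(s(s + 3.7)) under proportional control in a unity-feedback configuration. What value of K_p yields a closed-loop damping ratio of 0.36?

K_p = 2.72

Closed-loop characteristic equation: s² + 3.7s + K_p·9.7 = 0.
So ω_n = √(9.7K_p) and 2ζω_n = 3.7, giving ζ = 3.7/(2√(9.7K_p)).
Setting ζ = 0.36: √(9.7K_p) = 3.7/(2·0.36) = 5.139, so K_p = 26.41/9.7 = 2.72.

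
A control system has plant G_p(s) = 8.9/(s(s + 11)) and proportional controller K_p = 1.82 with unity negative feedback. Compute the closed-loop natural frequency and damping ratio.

The closed-loop denominator is s(s+11) + 1.82·8.9 = s² + 11s + 16.2.
Matching s² + 2ζω_n s + ω_n²: ω_n = √16.2 = 4.025 rad/s and 2ζω_n = 11, so ζ = 11/(2·4.025) = 1.37.

ω_n = 4.02 rad/s, ζ = 1.37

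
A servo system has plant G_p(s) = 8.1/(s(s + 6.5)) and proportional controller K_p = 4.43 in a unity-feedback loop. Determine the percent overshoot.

13.1%

The closed-loop denominator s² + 6.5s + 35.88 gives ω_n = √35.88 = 5.99 and ζ = 6.5/(2ω_n) = 0.5425.
%OS = 100·exp(−πζ/√(1−ζ²)) = 100·exp(−π·0.5425/√0.7056) = 13.1%.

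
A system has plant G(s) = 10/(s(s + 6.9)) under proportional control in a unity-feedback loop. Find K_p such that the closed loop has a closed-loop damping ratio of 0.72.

K_p = 2.3

Closed-loop characteristic equation: s² + 6.9s + K_p·10 = 0.
So ω_n = √(10K_p) and 2ζω_n = 6.9, giving ζ = 6.9/(2√(10K_p)).
Setting ζ = 0.72: √(10K_p) = 6.9/(2·0.72) = 4.792, so K_p = 22.96/10 = 2.3.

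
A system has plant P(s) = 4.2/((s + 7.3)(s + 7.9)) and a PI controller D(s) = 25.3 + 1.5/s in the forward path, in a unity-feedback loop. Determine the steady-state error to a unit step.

The open loop D(s)P(s) has a pole at the origin (type 1), so the static position error constant is infinite and e_ss = 1/(1+∞) = 0.

0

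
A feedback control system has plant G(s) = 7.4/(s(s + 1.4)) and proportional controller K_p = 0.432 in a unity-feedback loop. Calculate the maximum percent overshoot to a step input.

26.3%

From 1 + K_pG(s) = 0: s² + 1.4s + 3.197 = 0 ⇒ ω_n = 1.788, ζ = 0.3915.
%OS = 100·exp(−πζ/√(1−ζ²)) = 100·exp(−π·0.3915/√0.8467) = 26.3%.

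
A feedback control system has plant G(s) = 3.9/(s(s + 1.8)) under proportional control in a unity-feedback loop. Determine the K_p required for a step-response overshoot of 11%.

From %OS = 100·exp(−πζ/√(1−ζ²)) = 11%, ζ = −ln(0.11)/√(π²+ln²(0.11)) = 0.5749.
Characteristic equation s² + 1.8s + 3.9K_p = 0 gives ζ = 1.8/(2√(3.9K_p)).
Setting ζ = 0.5749: √(3.9K_p) = 1.8/(2·0.5749) = 1.566, so K_p = 2.451/3.9 = 0.628.

K_p = 0.628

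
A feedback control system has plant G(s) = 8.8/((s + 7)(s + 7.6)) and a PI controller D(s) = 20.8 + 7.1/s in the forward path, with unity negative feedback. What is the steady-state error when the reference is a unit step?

0

The open loop D(s)G(s) has a pole at the origin (type 1), so the static position error constant is infinite and e_ss = 1/(1+∞) = 0.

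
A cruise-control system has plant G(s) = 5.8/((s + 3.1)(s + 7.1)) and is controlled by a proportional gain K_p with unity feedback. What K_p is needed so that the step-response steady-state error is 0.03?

K_p = 123

The loop is type 0, so e_ss(step) = 1/(1 + K_pos) with K_pos = K_p·G(0).
G(0) = 0.2635. Require 1/(1 + K_p·0.2635) = 0.03, so 1 + 0.2635·K_p = 33.33.
K_p = (33.33 − 1)/0.2635 = 123.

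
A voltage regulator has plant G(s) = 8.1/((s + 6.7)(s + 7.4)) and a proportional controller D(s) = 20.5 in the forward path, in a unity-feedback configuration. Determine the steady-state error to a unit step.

0.23

The loop is type 0. Static position error constant K_pos = D(0)·G(0) = 20.5·0.1634 = 3.349.
Steady-state error to a unit step: e_ss = 1/(1+K_pos) = 1/4.349 = 0.23.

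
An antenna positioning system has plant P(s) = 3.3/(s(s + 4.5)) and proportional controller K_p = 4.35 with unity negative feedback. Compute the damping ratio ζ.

The closed-loop denominator is s(s+4.5) + 4.35·3.3 = s² + 4.5s + 14.35.
So ω_n² = 14.35 ⇒ ω_n = 3.789 rad/s, and ζ = 4.5/(2ω_n) = 0.594.

ζ = 0.594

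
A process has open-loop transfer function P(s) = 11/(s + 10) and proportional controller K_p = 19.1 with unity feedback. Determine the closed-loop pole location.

s = -220.1

Closed-loop transfer function: T(s) = K_p·P(s)/(1 + K_p·P(s)) = 210.1/(s + 10 + 210.1) = 210.1/(s + 220.1).
The closed-loop pole is at s = −220.1.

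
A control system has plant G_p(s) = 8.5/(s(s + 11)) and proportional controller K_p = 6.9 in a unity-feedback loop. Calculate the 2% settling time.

T_s ≈ 0.727 s

The closed-loop denominator s² + 11s + 58.65 gives ω_n = √58.65 = 7.658 and ζ = 11/(2ω_n) = 0.7182.
2% settling time T_s ≈ 4/(ζω_n) = 4/5.5 = 0.727 s.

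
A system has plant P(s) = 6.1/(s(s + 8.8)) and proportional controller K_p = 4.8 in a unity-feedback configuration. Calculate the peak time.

T_p = 0.997 s

Closed-loop characteristic equation: s² + 8.8s + 29.28 = 0, so ω_n = 5.411 rad/s and ζ = 8.8/(2·5.411) = 0.8131.
Damped frequency ω_d = ω_n√(1−ζ²) = 3.15 rad/s, so peak time T_p = π/ω_d = 0.997 s.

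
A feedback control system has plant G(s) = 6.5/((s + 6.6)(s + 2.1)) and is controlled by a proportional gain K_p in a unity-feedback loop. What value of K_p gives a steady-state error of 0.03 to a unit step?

Steady-state error for a unit step on this type-0 loop is 1/(1 + K_p·G(0)).
G(0) = 0.469. Require 1/(1 + K_p·0.469) = 0.03, so 1 + 0.469·K_p = 33.33.
K_p = (33.33 − 1)/0.469 = 68.9.

K_p = 68.9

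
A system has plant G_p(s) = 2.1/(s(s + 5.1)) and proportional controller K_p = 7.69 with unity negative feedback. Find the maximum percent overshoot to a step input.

7.58%

From 1 + K_pG_p(s) = 0: s² + 5.1s + 16.15 = 0 ⇒ ω_n = 4.019, ζ = 0.6346.
%OS = 100·exp(−πζ/√(1−ζ²)) = 100·exp(−π·0.6346/√0.5973) = 7.58%.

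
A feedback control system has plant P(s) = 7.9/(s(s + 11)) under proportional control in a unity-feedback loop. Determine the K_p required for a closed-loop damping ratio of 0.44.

K_p = 19.8

Closed-loop characteristic equation: s² + 11s + K_p·7.9 = 0.
So ω_n = √(7.9K_p) and 2ζω_n = 11, giving ζ = 11/(2√(7.9K_p)).
Setting ζ = 0.44: √(7.9K_p) = 11/(2·0.44) = 12.5, so K_p = 156.2/7.9 = 19.8.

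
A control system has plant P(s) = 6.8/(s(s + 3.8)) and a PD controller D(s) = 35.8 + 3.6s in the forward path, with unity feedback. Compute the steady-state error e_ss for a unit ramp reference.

0.0156

The loop has one pole at the origin (type 1). Velocity error constant K_v = lim_{s→0} s·D(s)P(s) = 35.8·6.8/3.8 = 64.06.
Steady-state error to a unit ramp: e_ss = 1/K_v = 0.0156.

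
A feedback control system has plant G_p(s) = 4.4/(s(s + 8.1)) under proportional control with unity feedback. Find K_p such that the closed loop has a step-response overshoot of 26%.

From %OS = 100·exp(−πζ/√(1−ζ²)) = 26%, ζ = −ln(0.26)/√(π²+ln²(0.26)) = 0.3941.
Characteristic equation s² + 8.1s + 4.4K_p = 0 gives ζ = 8.1/(2√(4.4K_p)).
Setting ζ = 0.3941: √(4.4K_p) = 8.1/(2·0.3941) = 10.28, so K_p = 105.6/4.4 = 24.

K_p = 24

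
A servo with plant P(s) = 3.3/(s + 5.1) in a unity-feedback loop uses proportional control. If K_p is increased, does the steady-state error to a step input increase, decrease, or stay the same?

decrease

e_ss = 1/(1 + K_p·P(0)); a larger K_p raises the denominator, so e_ss decreases.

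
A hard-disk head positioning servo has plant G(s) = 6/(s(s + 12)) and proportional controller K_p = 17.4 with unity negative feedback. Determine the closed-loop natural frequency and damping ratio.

1 + K_p·G(s) = 0 gives s² + 12s + 104.4 = 0.
So ω_n² = 104.4 ⇒ ω_n = 10.22 rad/s, and ζ = 12/(2ω_n) = 0.587.

ω_n = 10.2 rad/s, ζ = 0.587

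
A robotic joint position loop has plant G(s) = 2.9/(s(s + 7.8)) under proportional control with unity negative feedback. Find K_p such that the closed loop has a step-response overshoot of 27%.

From %OS = 100·exp(−πζ/√(1−ζ²)) = 27%, ζ = −ln(0.27)/√(π²+ln²(0.27)) = 0.3847.
Characteristic equation s² + 7.8s + 2.9K_p = 0 gives ζ = 7.8/(2√(2.9K_p)).
Setting ζ = 0.3847: √(2.9K_p) = 7.8/(2·0.3847) = 10.14, so K_p = 102.8/2.9 = 35.4.

K_p = 35.4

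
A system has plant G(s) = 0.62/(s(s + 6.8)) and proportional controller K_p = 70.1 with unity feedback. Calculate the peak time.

Closed-loop characteristic equation: s² + 6.8s + 43.46 = 0, so ω_n = 6.593 rad/s and ζ = 6.8/(2·6.593) = 0.5157.
Damped frequency ω_d = ω_n√(1−ζ²) = 5.648 rad/s, so peak time T_p = π/ω_d = 0.556 s.

T_p = 0.556 s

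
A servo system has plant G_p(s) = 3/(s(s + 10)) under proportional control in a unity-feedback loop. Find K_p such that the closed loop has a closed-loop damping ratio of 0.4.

Closed-loop characteristic equation: s² + 10s + K_p·3 = 0.
So ω_n = √(3K_p) and 2ζω_n = 10, giving ζ = 10/(2√(3K_p)).
Setting ζ = 0.4: √(3K_p) = 10/(2·0.4) = 12.5, so K_p = 156.2/3 = 52.1.

K_p = 52.1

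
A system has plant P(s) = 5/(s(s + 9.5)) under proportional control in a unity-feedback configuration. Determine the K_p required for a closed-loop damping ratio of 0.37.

K_p = 33

Closed-loop characteristic equation: s² + 9.5s + K_p·5 = 0.
So ω_n = √(5K_p) and 2ζω_n = 9.5, giving ζ = 9.5/(2√(5K_p)).
Setting ζ = 0.37: √(5K_p) = 9.5/(2·0.37) = 12.84, so K_p = 164.8/5 = 33.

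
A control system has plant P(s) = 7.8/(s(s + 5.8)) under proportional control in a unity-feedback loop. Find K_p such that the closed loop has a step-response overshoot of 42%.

From %OS = 100·exp(−πζ/√(1−ζ²)) = 42%, ζ = −ln(0.42)/√(π²+ln²(0.42)) = 0.2662.
Characteristic equation s² + 5.8s + 7.8K_p = 0 gives ζ = 5.8/(2√(7.8K_p)).
Setting ζ = 0.2662: √(7.8K_p) = 5.8/(2·0.2662) = 10.9, so K_p = 118.7/7.8 = 15.2.

K_p = 15.2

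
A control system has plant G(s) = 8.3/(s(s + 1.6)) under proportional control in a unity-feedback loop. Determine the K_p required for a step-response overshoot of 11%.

K_p = 0.233

From %OS = 100·exp(−πζ/√(1−ζ²)) = 11%, ζ = −ln(0.11)/√(π²+ln²(0.11)) = 0.5749.
Characteristic equation s² + 1.6s + 8.3K_p = 0 gives ζ = 1.6/(2√(8.3K_p)).
Setting ζ = 0.5749: √(8.3K_p) = 1.6/(2·0.5749) = 1.392, so K_p = 1.936/8.3 = 0.233.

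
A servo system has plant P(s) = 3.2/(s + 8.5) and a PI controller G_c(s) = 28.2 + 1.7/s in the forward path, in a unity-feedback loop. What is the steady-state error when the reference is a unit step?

The open loop G_c(s)P(s) has a pole at the origin (type 1), so the static position error constant is infinite and e_ss = 1/(1+∞) = 0.

0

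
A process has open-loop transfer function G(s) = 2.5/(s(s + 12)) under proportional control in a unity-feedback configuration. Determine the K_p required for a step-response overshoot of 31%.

K_p = 118

From %OS = 100·exp(−πζ/√(1−ζ²)) = 31%, ζ = −ln(0.31)/√(π²+ln²(0.31)) = 0.3493.
Characteristic equation s² + 12s + 2.5K_p = 0 gives ζ = 12/(2√(2.5K_p)).
Setting ζ = 0.3493: √(2.5K_p) = 12/(2·0.3493) = 17.18, so K_p = 295/2.5 = 118.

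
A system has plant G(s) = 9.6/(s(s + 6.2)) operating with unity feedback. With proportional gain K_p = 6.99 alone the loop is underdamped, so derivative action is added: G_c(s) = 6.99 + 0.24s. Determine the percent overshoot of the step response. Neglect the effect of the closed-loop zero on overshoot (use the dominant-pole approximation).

14.8%

Forward path: (6.99 + 0.24s)·9.6/(s(s+6.2)). The closed-loop characteristic equation is s² + (6.2 + 9.6·0.24)s + 9.6·6.99 = 0.
That is s² + 8.504s + 67.1 = 0, so ω_n = 8.192 rad/s and ζ = 8.504/(2·8.192) = 0.5191.
%OS = 100·exp(−πζ/√(1−ζ²)) = 14.8%.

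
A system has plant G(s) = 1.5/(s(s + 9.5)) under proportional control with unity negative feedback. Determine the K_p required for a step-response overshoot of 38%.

K_p = 174

From %OS = 100·exp(−πζ/√(1−ζ²)) = 38%, ζ = −ln(0.38)/√(π²+ln²(0.38)) = 0.2943.
Characteristic equation s² + 9.5s + 1.5K_p = 0 gives ζ = 9.5/(2√(1.5K_p)).
Setting ζ = 0.2943: √(1.5K_p) = 9.5/(2·0.2943) = 16.14, so K_p = 260.4/1.5 = 174.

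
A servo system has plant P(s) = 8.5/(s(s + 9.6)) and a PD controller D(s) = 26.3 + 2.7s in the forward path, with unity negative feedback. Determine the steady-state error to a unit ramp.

0.0429

The loop has one pole at the origin (type 1). Velocity error constant K_v = lim_{s→0} s·D(s)P(s) = 26.3·8.5/9.6 = 23.29.
Steady-state error to a unit ramp: e_ss = 1/K_v = 0.0429.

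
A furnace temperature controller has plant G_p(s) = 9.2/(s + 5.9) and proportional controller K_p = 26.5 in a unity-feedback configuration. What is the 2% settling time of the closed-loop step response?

T_s ≈ 0.016 s

Closed-loop transfer function: T(s) = K_p·G_p(s)/(1 + K_p·G_p(s)) = 243.8/(s + 5.9 + 243.8) = 243.8/(s + 249.7).
Time constant τ = 1/249.7 = 0.004005 s, so the 2% settling time is about 4τ = 0.016 s.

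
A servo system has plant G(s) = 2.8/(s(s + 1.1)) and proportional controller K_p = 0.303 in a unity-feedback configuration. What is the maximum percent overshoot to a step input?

From 1 + K_pG(s) = 0: s² + 1.1s + 0.8484 = 0 ⇒ ω_n = 0.9211, ζ = 0.5971.
%OS = 100·exp(−πζ/√(1−ζ²)) = 100·exp(−π·0.5971/√0.6434) = 9.65%.

9.65%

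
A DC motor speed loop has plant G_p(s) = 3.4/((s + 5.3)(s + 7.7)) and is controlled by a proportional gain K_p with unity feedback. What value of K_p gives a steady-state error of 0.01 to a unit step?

K_p = 1190

For a type-0 loop with proportional control, e_ss = 1/(1 + K_p·G_p(0)).
G_p(0) = 0.08331. Require 1/(1 + K_p·0.08331) = 0.01, so 1 + 0.08331·K_p = 100.
K_p = (100 − 1)/0.08331 = 1190.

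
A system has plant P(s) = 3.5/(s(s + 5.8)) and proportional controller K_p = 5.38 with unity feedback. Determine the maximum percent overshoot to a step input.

5.95%

The closed-loop denominator s² + 5.8s + 18.83 gives ω_n = √18.83 = 4.339 and ζ = 5.8/(2ω_n) = 0.6683.
%OS = 100·exp(−πζ/√(1−ζ²)) = 100·exp(−π·0.6683/√0.5534) = 5.95%.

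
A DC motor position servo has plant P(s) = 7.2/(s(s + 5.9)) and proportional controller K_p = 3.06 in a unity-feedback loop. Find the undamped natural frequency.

ω_n = 4.69 rad/s

1 + K_p·P(s) = 0 gives s² + 5.9s + 22.03 = 0.
Matching s² + 2ζω_n s + ω_n²: ω_n = √22.03 = 4.694 rad/s and 2ζω_n = 5.9, so ζ = 5.9/(2·4.694) = 0.628.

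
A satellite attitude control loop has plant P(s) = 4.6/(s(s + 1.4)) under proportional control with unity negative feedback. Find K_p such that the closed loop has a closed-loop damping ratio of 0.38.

Closed-loop characteristic equation: s² + 1.4s + K_p·4.6 = 0.
So ω_n = √(4.6K_p) and 2ζω_n = 1.4, giving ζ = 1.4/(2√(4.6K_p)).
Setting ζ = 0.38: √(4.6K_p) = 1.4/(2·0.38) = 1.842, so K_p = 3.393/4.6 = 0.738.

K_p = 0.738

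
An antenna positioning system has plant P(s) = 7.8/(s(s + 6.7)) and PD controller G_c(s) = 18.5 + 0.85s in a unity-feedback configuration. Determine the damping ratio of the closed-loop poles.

ζ = 0.555

Forward path: (18.5 + 0.85s)·7.8/(s(s+6.7)). The closed-loop characteristic equation is s² + (6.7 + 7.8·0.85)s + 7.8·18.5 = 0.
That is s² + 13.33s + 144.3 = 0, so ω_n = 12.01 rad/s and ζ = 13.33/(2·12.01) = 0.5548.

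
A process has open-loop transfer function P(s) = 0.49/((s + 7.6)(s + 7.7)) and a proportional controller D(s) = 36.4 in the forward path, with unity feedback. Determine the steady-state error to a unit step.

0.766

The loop is type 0. Static position error constant K_pos = D(0)·P(0) = 36.4·0.008373 = 0.3048.
Steady-state error to a unit step: e_ss = 1/(1+K_pos) = 1/1.305 = 0.766.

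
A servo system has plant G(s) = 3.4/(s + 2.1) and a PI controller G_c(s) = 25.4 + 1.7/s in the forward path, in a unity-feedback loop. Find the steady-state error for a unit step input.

The open loop G_c(s)G(s) has a pole at the origin (type 1), so the static position error constant is infinite and e_ss = 1/(1+∞) = 0.

0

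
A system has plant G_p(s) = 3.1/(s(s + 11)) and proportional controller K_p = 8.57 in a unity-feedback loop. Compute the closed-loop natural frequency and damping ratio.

1 + K_p·G_p(s) = 0 gives s² + 11s + 26.57 = 0.
So ω_n² = 26.57 ⇒ ω_n = 5.154 rad/s, and ζ = 11/(2ω_n) = 1.07.

ω_n = 5.15 rad/s, ζ = 1.07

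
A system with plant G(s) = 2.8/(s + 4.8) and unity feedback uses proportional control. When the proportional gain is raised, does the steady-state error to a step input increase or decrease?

e_ss = 1/(1 + K_p·G(0)); a larger K_p raises the denominator, so e_ss decreases.

decrease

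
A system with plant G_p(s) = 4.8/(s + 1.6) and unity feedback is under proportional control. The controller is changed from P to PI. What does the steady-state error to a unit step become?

The integrator makes K_pos = lim_{s→0} C(s)G(s) infinite, so e_ss = 1/(1+K_pos) = 0.

0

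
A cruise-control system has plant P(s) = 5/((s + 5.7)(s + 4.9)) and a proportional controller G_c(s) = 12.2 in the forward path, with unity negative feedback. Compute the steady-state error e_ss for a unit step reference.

The loop is type 0. Static position error constant K_pos = G_c(0)·P(0) = 12.2·0.179 = 2.184.
Steady-state error to a unit step: e_ss = 1/(1+K_pos) = 1/3.184 = 0.314.

0.314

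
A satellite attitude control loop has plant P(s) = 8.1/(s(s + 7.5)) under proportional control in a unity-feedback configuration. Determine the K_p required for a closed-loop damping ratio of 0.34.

K_p = 15

Closed-loop characteristic equation: s² + 7.5s + K_p·8.1 = 0.
So ω_n = √(8.1K_p) and 2ζω_n = 7.5, giving ζ = 7.5/(2√(8.1K_p)).
Setting ζ = 0.34: √(8.1K_p) = 7.5/(2·0.34) = 11.03, so K_p = 121.6/8.1 = 15.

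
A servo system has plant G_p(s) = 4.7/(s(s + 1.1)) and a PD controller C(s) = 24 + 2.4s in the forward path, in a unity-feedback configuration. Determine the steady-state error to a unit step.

The open loop C(s)G_p(s) has a pole at the origin (type 1), so the static position error constant is infinite and e_ss = 1/(1+∞) = 0.

0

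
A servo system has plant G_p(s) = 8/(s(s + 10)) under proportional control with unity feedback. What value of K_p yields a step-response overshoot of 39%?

From %OS = 100·exp(−πζ/√(1−ζ²)) = 39%, ζ = −ln(0.39)/√(π²+ln²(0.39)) = 0.2871.
Characteristic equation s² + 10s + 8K_p = 0 gives ζ = 10/(2√(8K_p)).
Setting ζ = 0.2871: √(8K_p) = 10/(2·0.2871) = 17.42, so K_p = 303.3/8 = 37.9.

K_p = 37.9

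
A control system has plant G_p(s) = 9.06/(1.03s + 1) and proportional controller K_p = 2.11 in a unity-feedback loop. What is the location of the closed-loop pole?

s = -19.53

Closed loop: T(s) = K_p·G_p/(1+K_p·G_p) = 19.12/(1.03s + 1 + 19.12), with pole at s = −(1 + 19.12)/1.03 = −19.53.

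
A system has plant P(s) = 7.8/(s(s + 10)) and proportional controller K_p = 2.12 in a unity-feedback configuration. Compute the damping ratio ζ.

ζ = 1.23

With unity feedback the closed-loop characteristic equation is s² + 10s + 2.12·7.8 = s² + 10s + 16.54 = 0.
So ω_n² = 16.54 ⇒ ω_n = 4.066 rad/s, and ζ = 10/(2ω_n) = 1.23.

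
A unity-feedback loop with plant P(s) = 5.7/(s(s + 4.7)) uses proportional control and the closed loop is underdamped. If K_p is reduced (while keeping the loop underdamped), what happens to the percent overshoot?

decrease

ζ = 4.7/(2√(5.7K_p)) rises as K_p falls; higher damping means less overshoot.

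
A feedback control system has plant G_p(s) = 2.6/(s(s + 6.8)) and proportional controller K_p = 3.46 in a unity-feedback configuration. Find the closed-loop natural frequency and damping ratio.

ω_n = 3 rad/s, ζ = 1.13

1 + K_p·G_p(s) = 0 gives s² + 6.8s + 8.996 = 0.
Matching s² + 2ζω_n s + ω_n²: ω_n = √8.996 = 2.999 rad/s and 2ζω_n = 6.8, so ζ = 6.8/(2·2.999) = 1.13.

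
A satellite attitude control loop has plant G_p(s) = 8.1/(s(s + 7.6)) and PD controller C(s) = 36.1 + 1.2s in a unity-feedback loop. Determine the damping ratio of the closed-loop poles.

ζ = 0.506

Forward path: (36.1 + 1.2s)·8.1/(s(s+7.6)). The closed-loop characteristic equation is s² + (7.6 + 8.1·1.2)s + 8.1·36.1 = 0.
That is s² + 17.32s + 292.4 = 0, so ω_n = 17.1 rad/s and ζ = 17.32/(2·17.1) = 0.5064.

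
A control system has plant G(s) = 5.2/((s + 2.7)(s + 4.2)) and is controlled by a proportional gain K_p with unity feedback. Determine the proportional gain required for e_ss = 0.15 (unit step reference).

The loop is type 0, so e_ss(step) = 1/(1 + K_pos) with K_pos = K_p·G(0).
G(0) = 0.4586. Require 1/(1 + K_p·0.4586) = 0.15, so 1 + 0.4586·K_p = 6.667.
K_p = (6.667 − 1)/0.4586 = 12.4.

K_p = 12.4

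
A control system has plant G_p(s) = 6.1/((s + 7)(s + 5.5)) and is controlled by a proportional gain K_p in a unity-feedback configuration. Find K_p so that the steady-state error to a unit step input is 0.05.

For a type-0 loop with proportional control, e_ss = 1/(1 + K_p·G_p(0)).
G_p(0) = 0.1584. Require 1/(1 + K_p·0.1584) = 0.05, so 1 + 0.1584·K_p = 20.
K_p = (20 − 1)/0.1584 = 120.

K_p = 120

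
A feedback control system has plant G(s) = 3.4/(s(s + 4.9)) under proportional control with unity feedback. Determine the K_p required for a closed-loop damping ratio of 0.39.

Closed-loop characteristic equation: s² + 4.9s + K_p·3.4 = 0.
So ω_n = √(3.4K_p) and 2ζω_n = 4.9, giving ζ = 4.9/(2√(3.4K_p)).
Setting ζ = 0.39: √(3.4K_p) = 4.9/(2·0.39) = 6.282, so K_p = 39.46/3.4 = 11.6.

K_p = 11.6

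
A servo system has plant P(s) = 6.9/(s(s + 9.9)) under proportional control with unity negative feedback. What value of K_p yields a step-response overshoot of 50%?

From %OS = 100·exp(−πζ/√(1−ζ²)) = 50%, ζ = −ln(0.5)/√(π²+ln²(0.5)) = 0.2155.
Characteristic equation s² + 9.9s + 6.9K_p = 0 gives ζ = 9.9/(2√(6.9K_p)).
Setting ζ = 0.2155: √(6.9K_p) = 9.9/(2·0.2155) = 22.97, so K_p = 527.8/6.9 = 76.5.

K_p = 76.5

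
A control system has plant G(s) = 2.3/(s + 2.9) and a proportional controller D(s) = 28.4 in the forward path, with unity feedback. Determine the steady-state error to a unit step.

0.0425

The loop is type 0. Static position error constant K_pos = D(0)·G(0) = 28.4·0.7931 = 22.52.
Steady-state error to a unit step: e_ss = 1/(1+K_pos) = 1/23.52 = 0.0425.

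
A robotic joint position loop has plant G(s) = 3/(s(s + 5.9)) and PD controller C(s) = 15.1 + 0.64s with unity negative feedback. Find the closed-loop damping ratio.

ζ = 0.581

Forward path: (15.1 + 0.64s)·3/(s(s+5.9)). The closed-loop characteristic equation is s² + (5.9 + 3·0.64)s + 3·15.1 = 0.
That is s² + 7.82s + 45.3 = 0, so ω_n = 6.731 rad/s and ζ = 7.82/(2·6.731) = 0.5809.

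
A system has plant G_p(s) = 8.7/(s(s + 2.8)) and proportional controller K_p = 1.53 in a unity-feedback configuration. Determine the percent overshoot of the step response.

The closed-loop denominator s² + 2.8s + 13.31 gives ω_n = √13.31 = 3.648 and ζ = 2.8/(2ω_n) = 0.3837.
%OS = 100·exp(−πζ/√(1−ζ²)) = 100·exp(−π·0.3837/√0.8528) = 27.1%.

27.1%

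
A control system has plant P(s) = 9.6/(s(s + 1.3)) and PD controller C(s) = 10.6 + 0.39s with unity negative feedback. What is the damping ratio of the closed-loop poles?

ζ = 0.25

Forward path: (10.6 + 0.39s)·9.6/(s(s+1.3)). The closed-loop characteristic equation is s² + (1.3 + 9.6·0.39)s + 9.6·10.6 = 0.
That is s² + 5.044s + 101.8 = 0, so ω_n = 10.09 rad/s and ζ = 5.044/(2·10.09) = 0.25.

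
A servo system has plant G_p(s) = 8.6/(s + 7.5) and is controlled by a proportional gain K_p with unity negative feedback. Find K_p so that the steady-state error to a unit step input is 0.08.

K_p = 10

The loop is type 0, so e_ss(step) = 1/(1 + K_pos) with K_pos = K_p·G_p(0).
G_p(0) = 1.147. Require 1/(1 + K_p·1.147) = 0.08, so 1 + 1.147·K_p = 12.5.
K_p = (12.5 − 1)/1.147 = 10.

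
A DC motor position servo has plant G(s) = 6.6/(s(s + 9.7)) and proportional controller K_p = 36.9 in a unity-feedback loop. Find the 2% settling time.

T_s ≈ 0.825 s

Closed-loop characteristic equation: s² + 9.7s + 243.5 = 0, so ω_n = 15.61 rad/s and ζ = 9.7/(2·15.61) = 0.3108.
2% settling time T_s ≈ 4/(ζω_n) = 4/4.85 = 0.825 s.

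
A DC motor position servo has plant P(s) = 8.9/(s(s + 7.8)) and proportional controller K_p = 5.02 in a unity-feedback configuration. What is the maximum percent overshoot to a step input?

Closed-loop characteristic equation: s² + 7.8s + 44.68 = 0, so ω_n = 6.684 rad/s and ζ = 7.8/(2·6.684) = 0.5835.
%OS = 100·exp(−πζ/√(1−ζ²)) = 100·exp(−π·0.5835/√0.6596) = 10.5%.

10.5%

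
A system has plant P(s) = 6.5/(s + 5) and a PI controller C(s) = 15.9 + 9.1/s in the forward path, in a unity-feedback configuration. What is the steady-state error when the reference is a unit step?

0

The open loop C(s)P(s) has a pole at the origin (type 1), so the static position error constant is infinite and e_ss = 1/(1+∞) = 0.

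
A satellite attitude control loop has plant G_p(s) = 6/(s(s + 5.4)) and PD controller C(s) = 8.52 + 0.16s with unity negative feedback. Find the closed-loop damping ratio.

ζ = 0.445

Forward path: (8.52 + 0.16s)·6/(s(s+5.4)). The closed-loop characteristic equation is s² + (5.4 + 6·0.16)s + 6·8.52 = 0.
That is s² + 6.36s + 51.12 = 0, so ω_n = 7.15 rad/s and ζ = 6.36/(2·7.15) = 0.4448.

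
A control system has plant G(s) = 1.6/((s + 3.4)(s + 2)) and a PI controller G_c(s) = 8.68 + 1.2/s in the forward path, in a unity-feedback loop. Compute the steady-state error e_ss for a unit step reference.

The open loop G_c(s)G(s) has a pole at the origin (type 1), so the static position error constant is infinite and e_ss = 1/(1+∞) = 0.

0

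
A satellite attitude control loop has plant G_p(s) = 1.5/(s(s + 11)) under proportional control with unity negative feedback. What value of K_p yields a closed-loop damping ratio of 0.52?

Closed-loop characteristic equation: s² + 11s + K_p·1.5 = 0.
So ω_n = √(1.5K_p) and 2ζω_n = 11, giving ζ = 11/(2√(1.5K_p)).
Setting ζ = 0.52: √(1.5K_p) = 11/(2·0.52) = 10.58, so K_p = 111.9/1.5 = 74.6.

K_p = 74.6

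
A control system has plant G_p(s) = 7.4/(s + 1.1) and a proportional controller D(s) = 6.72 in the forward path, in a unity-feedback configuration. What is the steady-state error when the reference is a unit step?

The loop is type 0. Static position error constant K_pos = D(0)·G_p(0) = 6.72·6.727 = 45.21.
Steady-state error to a unit step: e_ss = 1/(1+K_pos) = 1/46.21 = 0.0216.

0.0216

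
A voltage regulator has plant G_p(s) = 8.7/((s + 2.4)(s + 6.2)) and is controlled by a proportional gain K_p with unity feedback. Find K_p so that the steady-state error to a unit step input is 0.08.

K_p = 19.7

The loop is type 0, so e_ss(step) = 1/(1 + K_pos) with K_pos = K_p·G_p(0).
G_p(0) = 0.5847. Require 1/(1 + K_p·0.5847) = 0.08, so 1 + 0.5847·K_p = 12.5.
K_p = (12.5 − 1)/0.5847 = 19.7.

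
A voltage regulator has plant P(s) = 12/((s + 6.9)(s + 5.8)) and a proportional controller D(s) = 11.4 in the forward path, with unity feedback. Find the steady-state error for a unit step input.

0.226

The loop is type 0. Static position error constant K_pos = D(0)·P(0) = 11.4·0.2999 = 3.418.
Steady-state error to a unit step: e_ss = 1/(1+K_pos) = 1/4.418 = 0.226.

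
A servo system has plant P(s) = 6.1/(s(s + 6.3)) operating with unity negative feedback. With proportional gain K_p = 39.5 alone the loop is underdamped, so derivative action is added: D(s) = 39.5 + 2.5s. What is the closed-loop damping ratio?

ζ = 0.694

Forward path: (39.5 + 2.5s)·6.1/(s(s+6.3)). The closed-loop characteristic equation is s² + (6.3 + 6.1·2.5)s + 6.1·39.5 = 0.
That is s² + 21.55s + 240.9 = 0, so ω_n = 15.52 rad/s and ζ = 21.55/(2·15.52) = 0.6942.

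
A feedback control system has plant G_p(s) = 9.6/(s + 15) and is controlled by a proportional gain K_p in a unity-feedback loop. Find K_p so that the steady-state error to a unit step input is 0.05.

K_p = 29.7

The loop is type 0, so e_ss(step) = 1/(1 + K_pos) with K_pos = K_p·G_p(0).
G_p(0) = 0.64. Require 1/(1 + K_p·0.64) = 0.05, so 1 + 0.64·K_p = 20.
K_p = (20 − 1)/0.64 = 29.7.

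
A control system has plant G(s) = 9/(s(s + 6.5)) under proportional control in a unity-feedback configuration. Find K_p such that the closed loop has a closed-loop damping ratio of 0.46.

Closed-loop characteristic equation: s² + 6.5s + K_p·9 = 0.
So ω_n = √(9K_p) and 2ζω_n = 6.5, giving ζ = 6.5/(2√(9K_p)).
Setting ζ = 0.46: √(9K_p) = 6.5/(2·0.46) = 7.065, so K_p = 49.92/9 = 5.55.

K_p = 5.55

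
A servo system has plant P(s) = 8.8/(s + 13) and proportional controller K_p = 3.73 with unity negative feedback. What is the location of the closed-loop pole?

s = -45.82

Closed-loop transfer function: T(s) = K_p·P(s)/(1 + K_p·P(s)) = 32.82/(s + 13 + 32.82) = 32.82/(s + 45.82).
The closed-loop pole is at s = −45.82.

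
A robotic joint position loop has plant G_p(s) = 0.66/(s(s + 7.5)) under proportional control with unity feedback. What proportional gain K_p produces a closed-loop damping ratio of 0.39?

Closed-loop characteristic equation: s² + 7.5s + K_p·0.66 = 0.
So ω_n = √(0.66K_p) and 2ζω_n = 7.5, giving ζ = 7.5/(2√(0.66K_p)).
Setting ζ = 0.39: √(0.66K_p) = 7.5/(2·0.39) = 9.615, so K_p = 92.46/0.66 = 140.

K_p = 140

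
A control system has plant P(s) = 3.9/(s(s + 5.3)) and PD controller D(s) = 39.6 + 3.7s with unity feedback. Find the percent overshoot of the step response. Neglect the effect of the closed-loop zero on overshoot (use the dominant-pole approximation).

Forward path: (39.6 + 3.7s)·3.9/(s(s+5.3)). The closed-loop characteristic equation is s² + (5.3 + 3.9·3.7)s + 3.9·39.6 = 0.
That is s² + 19.73s + 154.4 = 0, so ω_n = 12.43 rad/s and ζ = 19.73/(2·12.43) = 0.7938.
%OS = 100·exp(−πζ/√(1−ζ²)) = 1.66%.

1.66%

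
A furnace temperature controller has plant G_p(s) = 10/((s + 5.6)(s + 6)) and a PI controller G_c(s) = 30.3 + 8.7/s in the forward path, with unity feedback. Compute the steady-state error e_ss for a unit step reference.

0

The open loop G_c(s)G_p(s) has a pole at the origin (type 1), so the static position error constant is infinite and e_ss = 1/(1+∞) = 0.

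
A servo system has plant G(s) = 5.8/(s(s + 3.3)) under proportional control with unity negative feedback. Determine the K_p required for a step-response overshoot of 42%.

K_p = 6.63

From %OS = 100·exp(−πζ/√(1−ζ²)) = 42%, ζ = −ln(0.42)/√(π²+ln²(0.42)) = 0.2662.
Characteristic equation s² + 3.3s + 5.8K_p = 0 gives ζ = 3.3/(2√(5.8K_p)).
Setting ζ = 0.2662: √(5.8K_p) = 3.3/(2·0.2662) = 6.199, so K_p = 38.43/5.8 = 6.63.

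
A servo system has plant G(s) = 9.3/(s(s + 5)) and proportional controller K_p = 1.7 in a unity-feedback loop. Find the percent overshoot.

7.89%

The closed-loop denominator s² + 5s + 15.81 gives ω_n = √15.81 = 3.976 and ζ = 5/(2ω_n) = 0.6287.
%OS = 100·exp(−πζ/√(1−ζ²)) = 100·exp(−π·0.6287/√0.6047) = 7.89%.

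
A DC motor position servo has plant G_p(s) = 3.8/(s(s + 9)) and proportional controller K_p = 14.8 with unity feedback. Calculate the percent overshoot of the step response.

From 1 + K_pG_p(s) = 0: s² + 9s + 56.24 = 0 ⇒ ω_n = 7.499, ζ = 0.6001.
%OS = 100·exp(−πζ/√(1−ζ²)) = 100·exp(−π·0.6001/√0.6399) = 9.47%.

9.47%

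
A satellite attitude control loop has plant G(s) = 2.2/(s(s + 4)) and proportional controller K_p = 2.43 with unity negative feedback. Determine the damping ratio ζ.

ζ = 0.865

With unity feedback the closed-loop characteristic equation is s² + 4s + 2.43·2.2 = s² + 4s + 5.346 = 0.
So ω_n² = 5.346 ⇒ ω_n = 2.312 rad/s, and ζ = 4/(2ω_n) = 0.865.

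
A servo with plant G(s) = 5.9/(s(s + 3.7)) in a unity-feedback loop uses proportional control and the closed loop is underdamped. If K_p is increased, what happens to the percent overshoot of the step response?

Characteristic equation s² + 3.7s + K_p·5.9 = 0: raising K_p raises ω_n while 2ζω_n = 3.7 is fixed, so ζ falls and overshoot grows.

increase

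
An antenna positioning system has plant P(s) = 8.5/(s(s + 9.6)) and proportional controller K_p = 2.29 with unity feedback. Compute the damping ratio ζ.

1 + K_p·P(s) = 0 gives s² + 9.6s + 19.46 = 0.
So ω_n² = 19.46 ⇒ ω_n = 4.412 rad/s, and ζ = 9.6/(2ω_n) = 1.09.

ζ = 1.09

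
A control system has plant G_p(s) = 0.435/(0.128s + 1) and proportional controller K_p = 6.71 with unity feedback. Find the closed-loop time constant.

τ = 0.0327 s

Closed loop: T(s) = K_p·G_p/(1+K_p·G_p) = 2.919/(0.128s + 1 + 2.919), with pole at s = −(1 + 2.919)/0.128 = −30.62.
Closed-loop time constant τ = 1/30.62 = 0.0327 s.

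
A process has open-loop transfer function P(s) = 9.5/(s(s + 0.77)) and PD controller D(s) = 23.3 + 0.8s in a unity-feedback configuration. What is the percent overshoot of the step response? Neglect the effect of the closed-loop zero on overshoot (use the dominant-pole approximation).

Forward path: (23.3 + 0.8s)·9.5/(s(s+0.77)). The closed-loop characteristic equation is s² + (0.77 + 9.5·0.8)s + 9.5·23.3 = 0.
That is s² + 8.37s + 221.3 = 0, so ω_n = 14.88 rad/s and ζ = 8.37/(2·14.88) = 0.2813.
%OS = 100·exp(−πζ/√(1−ζ²)) = 39.8%.

39.8%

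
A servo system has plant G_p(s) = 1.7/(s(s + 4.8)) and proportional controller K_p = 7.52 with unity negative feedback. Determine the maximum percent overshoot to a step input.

5.81%

From 1 + K_pG_p(s) = 0: s² + 4.8s + 12.78 = 0 ⇒ ω_n = 3.575, ζ = 0.6712.
%OS = 100·exp(−πζ/√(1−ζ²)) = 100·exp(−π·0.6712/√0.5494) = 5.81%.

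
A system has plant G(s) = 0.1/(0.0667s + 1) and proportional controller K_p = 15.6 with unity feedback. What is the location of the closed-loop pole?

Closed loop: T(s) = K_p·G/(1+K_p·G) = 1.56/(0.0667s + 1 + 1.56), with pole at s = −(1 + 1.56)/0.0667 = −38.38.

s = -38.38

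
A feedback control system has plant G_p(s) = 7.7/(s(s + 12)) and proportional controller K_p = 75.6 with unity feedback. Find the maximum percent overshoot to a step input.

Closed-loop characteristic equation: s² + 12s + 582.1 = 0, so ω_n = 24.13 rad/s and ζ = 12/(2·24.13) = 0.2487.
%OS = 100·exp(−πζ/√(1−ζ²)) = 100·exp(−π·0.2487/√0.9382) = 44.6%.

44.6%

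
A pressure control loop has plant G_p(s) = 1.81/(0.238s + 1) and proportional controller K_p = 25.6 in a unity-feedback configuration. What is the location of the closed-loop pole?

Closed loop: T(s) = K_p·G_p/(1+K_p·G_p) = 46.34/(0.238s + 1 + 46.34), with pole at s = −(1 + 46.34)/0.238 = −198.9.

s = -198.9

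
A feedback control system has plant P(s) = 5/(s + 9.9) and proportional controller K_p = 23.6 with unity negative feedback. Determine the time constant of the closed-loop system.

τ = 0.00782 s

Closed-loop transfer function: T(s) = K_p·P(s)/(1 + K_p·P(s)) = 118/(s + 9.9 + 118) = 118/(s + 127.9).
Time constant τ = 1/127.9 = 0.00782 s.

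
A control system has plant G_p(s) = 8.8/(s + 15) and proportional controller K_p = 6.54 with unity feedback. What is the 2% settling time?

T_s ≈ 0.0551 s

Closed-loop transfer function: T(s) = K_p·G_p(s)/(1 + K_p·G_p(s)) = 57.55/(s + 15 + 57.55) = 57.55/(s + 72.55).
Time constant τ = 1/72.55 = 0.01378 s, so the 2% settling time is about 4τ = 0.0551 s.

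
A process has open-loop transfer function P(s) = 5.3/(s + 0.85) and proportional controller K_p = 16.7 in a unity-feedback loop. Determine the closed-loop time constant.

Closed-loop transfer function: T(s) = K_p·P(s)/(1 + K_p·P(s)) = 88.51/(s + 0.85 + 88.51) = 88.51/(s + 89.36).
Time constant τ = 1/89.36 = 0.0112 s.

τ = 0.0112 s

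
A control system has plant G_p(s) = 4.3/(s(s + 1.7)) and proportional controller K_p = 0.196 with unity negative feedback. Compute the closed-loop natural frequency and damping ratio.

With unity feedback the closed-loop characteristic equation is s² + 1.7s + 0.196·4.3 = s² + 1.7s + 0.8428 = 0.
So ω_n² = 0.8428 ⇒ ω_n = 0.918 rad/s, and ζ = 1.7/(2ω_n) = 0.926.

ω_n = 0.918 rad/s, ζ = 0.926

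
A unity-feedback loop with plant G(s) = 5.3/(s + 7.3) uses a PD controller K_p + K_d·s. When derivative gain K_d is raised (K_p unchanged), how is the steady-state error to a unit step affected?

K_d affects only the transient (the s-coefficient); the DC loop gain, and hence e_ss, depends only on K_p.

unchanged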